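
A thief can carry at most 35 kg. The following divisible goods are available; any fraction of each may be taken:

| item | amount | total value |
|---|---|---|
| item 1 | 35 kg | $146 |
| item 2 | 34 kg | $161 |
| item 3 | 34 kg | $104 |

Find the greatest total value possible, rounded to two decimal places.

Take in order of value per unit:
- item 2 (161/34 per unit): all 34 → value 161, running total 161.00
- item 1 (146/35 per unit): 1 of 35 → value 1×146/35 = 4.1714, running total 165.17
Total 165.17.

165.17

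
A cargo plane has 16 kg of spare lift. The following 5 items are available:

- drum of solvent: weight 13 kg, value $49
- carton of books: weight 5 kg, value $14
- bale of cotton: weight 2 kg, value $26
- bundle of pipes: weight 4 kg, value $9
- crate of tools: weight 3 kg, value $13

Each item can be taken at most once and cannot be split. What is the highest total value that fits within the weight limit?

$75

Check high-value combinations within 16 kg:
- drum of solvent+bale of cotton: weight 13+2=15, value 49+26=75
- carton of books+bale of cotton+bundle of pipes+crate of tools: weight 5+2+4+3=14, value 14+26+9+13=62
- drum of solvent+crate of tools: weight 13+3=16, value 49+13=62
Best: $75.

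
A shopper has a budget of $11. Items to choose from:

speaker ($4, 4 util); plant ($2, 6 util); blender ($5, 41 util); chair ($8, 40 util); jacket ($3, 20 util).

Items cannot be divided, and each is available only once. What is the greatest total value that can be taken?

Check high-value combinations within $11:
- plant+blender+jacket: cost 2+5+3=10, value 6+41+20=67
- blender+jacket: cost 5+3=8, value 41+20=61
- chair+jacket: cost 8+3=11, value 40+20=60
- speaker+plant+blender: cost 4+2+5=11, value 4+6+41=51
- plant+blender: cost 2+5=7, value 6+41=47
Best: 67 util.

67 util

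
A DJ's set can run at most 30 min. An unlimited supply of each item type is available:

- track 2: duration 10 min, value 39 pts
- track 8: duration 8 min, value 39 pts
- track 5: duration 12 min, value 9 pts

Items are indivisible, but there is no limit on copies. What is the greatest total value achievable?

Best value-per-unit is track 8 at 39/8; filling with it alone gives 3×39 = 117.
Optimal mix: 3×track 2 → duration 30, value 117.

117 pts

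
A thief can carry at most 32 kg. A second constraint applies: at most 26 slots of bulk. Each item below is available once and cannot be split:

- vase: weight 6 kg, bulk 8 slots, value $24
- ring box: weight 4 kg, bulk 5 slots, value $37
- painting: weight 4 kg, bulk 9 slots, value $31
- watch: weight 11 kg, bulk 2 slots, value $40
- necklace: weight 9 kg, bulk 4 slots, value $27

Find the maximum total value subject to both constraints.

Feasible sets respecting both limits:
- ring box+painting+watch+necklace: weight 28, bulk 20, value 135
- vase+ring box+painting+watch: weight 25, bulk 24, value 132
- vase+ring box+watch+necklace: weight 30, bulk 19, value 128
- vase+painting+watch+necklace: weight 30, bulk 23, value 122
Best: $135.

$135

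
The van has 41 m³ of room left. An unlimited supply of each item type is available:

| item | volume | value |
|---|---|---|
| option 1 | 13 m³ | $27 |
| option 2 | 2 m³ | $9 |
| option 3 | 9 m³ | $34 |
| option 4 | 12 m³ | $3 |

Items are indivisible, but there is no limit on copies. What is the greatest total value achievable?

$180

Best value-per-unit is option 2 at 9/2, and filling with it alone uses volume 20×2=40. No mix of the others beats 20×9 = 180.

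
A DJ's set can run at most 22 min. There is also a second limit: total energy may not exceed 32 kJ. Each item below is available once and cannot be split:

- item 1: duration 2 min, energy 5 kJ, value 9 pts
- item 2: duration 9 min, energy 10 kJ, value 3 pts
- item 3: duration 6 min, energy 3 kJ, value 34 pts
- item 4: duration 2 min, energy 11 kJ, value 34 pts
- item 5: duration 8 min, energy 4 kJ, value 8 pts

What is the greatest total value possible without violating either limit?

85 pts

Feasible sets respecting both limits:
- item 1+item 3+item 4+item 5: duration 18, energy 23, value 85
- item 1+item 2+item 3+item 4: duration 19, energy 29, value 80
- item 1+item 3+item 4: duration 10, energy 19, value 77
Best: 85 pts.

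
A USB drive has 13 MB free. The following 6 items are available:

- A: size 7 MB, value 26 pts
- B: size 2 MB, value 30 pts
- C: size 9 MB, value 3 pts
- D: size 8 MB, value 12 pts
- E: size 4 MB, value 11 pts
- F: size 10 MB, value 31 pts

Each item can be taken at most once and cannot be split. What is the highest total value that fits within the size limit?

67 pts

Check high-value combinations within 13 MB:
- A+B+E: size 7+2+4=13, value 26+30+11=67
- B+F: size 2+10=12, value 30+31=61
- A+B: size 7+2=9, value 26+30=56
Best: 67 pts.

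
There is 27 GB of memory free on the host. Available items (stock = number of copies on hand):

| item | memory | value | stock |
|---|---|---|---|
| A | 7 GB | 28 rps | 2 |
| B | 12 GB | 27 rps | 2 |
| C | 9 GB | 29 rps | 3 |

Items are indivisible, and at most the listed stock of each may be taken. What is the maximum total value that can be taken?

87 rps

Top feasible selections:
- 3×C: memory 27, value 87
- 1×A + 2×C: memory 25, value 86
Best: 87 rps.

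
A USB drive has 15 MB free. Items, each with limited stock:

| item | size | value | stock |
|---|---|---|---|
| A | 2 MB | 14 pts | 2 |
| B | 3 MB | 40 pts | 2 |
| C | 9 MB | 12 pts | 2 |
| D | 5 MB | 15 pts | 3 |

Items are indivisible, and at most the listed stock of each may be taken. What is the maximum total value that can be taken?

123 pts

Top feasible selections:
- 2×A + 2×B + 1×D: size 15, value 123
- 1×A + 2×B + 1×D: size 13, value 109
- 2×A + 2×B: size 10, value 108
- 2×B + 1×D: size 11, value 95
Best: 123 pts.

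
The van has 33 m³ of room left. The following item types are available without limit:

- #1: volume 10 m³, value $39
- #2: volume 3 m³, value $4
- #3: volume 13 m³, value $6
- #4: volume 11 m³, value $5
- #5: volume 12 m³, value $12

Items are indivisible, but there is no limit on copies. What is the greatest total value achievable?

$121

Best value-per-unit is #1 at 39/10; filling with it alone gives 3×39 = 117.
Optimal mix: 3×#1 + 1×#2 → volume 33, value 121.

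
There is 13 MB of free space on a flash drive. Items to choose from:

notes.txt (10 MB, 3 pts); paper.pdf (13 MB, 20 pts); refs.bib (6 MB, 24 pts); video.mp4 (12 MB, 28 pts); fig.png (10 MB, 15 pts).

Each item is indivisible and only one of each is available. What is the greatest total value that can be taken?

28 pts

Check high-value combinations within 13 MB:
- video.mp4: size 12, value 28
- refs.bib: size 6, value 24
- paper.pdf: size 13, value 20
- fig.png: size 10, value 15
- notes.txt: size 10, value 3
Best: 28 pts.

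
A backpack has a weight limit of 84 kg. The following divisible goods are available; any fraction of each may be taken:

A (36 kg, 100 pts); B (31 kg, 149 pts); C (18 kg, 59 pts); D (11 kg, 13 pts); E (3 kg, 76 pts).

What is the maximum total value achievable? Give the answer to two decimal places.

Take in order of value per unit:
- E (76/3 per unit): all 3 → value 76, running total 76.00
- B (149/31 per unit): all 31 → value 149, running total 225.00
- C (59/18 per unit): all 18 → value 59, running total 284.00
- A (100/36 per unit): 32 of 36 → value 32×100/36 = 88.8889, running total 372.89
Total 372.89.

372.89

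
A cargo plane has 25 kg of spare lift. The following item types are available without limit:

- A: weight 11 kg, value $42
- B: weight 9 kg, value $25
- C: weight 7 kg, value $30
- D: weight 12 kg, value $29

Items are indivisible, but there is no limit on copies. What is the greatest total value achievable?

$102

Best value-per-unit is C at 30/7; filling with it alone gives 3×30 = 90.
Optimal mix: 1×A + 2×C → weight 25, value 102.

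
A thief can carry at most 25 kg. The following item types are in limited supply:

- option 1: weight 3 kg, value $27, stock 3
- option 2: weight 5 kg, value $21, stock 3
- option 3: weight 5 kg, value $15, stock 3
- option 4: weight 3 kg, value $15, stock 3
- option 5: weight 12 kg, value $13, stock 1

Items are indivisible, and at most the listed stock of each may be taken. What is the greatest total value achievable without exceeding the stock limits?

$153

Top feasible selections:
- 3×option 1 + 2×option 2 + 2×option 4: weight 25, value 153
- 3×option 1 + 1×option 2 + 3×option 4: weight 23, value 147
Best: $153.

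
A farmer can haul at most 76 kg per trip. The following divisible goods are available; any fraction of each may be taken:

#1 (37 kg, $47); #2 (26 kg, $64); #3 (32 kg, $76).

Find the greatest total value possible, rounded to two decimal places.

162.86

Take in order of value per unit:
- #2 (64/26 per unit): all 26 → value 64, running total 64.00
- #3 (76/32 per unit): all 32 → value 76, running total 140.00
- #1 (47/37 per unit): 18 of 37 → value 18×47/37 = 22.8649, running total 162.86
Total 162.86.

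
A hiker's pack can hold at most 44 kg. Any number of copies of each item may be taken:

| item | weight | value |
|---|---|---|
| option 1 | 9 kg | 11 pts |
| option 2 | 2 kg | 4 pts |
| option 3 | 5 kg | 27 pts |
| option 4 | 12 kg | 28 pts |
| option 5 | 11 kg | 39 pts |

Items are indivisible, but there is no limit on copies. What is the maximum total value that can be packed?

Best value-per-unit is option 3 at 27/5; filling with it alone gives 8×27 = 216.
Optimal mix: 2×option 2 + 8×option 3 → weight 44, value 224.

224 pts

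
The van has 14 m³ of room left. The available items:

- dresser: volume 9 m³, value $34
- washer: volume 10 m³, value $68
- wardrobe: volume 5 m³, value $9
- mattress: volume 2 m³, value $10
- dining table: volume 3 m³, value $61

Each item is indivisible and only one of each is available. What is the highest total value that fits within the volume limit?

Check high-value combinations within 14 m³:
- washer+dining table: volume 10+3=13, value 68+61=129
- dresser+mattress+dining table: volume 9+2+3=14, value 34+10+61=105
- dresser+dining table: volume 9+3=12, value 34+61=95
- wardrobe+mattress+dining table: volume 5+2+3=10, value 9+10+61=80
Best: $129.

$129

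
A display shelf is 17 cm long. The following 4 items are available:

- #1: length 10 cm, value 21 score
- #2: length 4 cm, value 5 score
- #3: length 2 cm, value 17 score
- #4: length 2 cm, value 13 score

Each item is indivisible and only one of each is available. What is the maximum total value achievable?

51 score

Check high-value combinations within 17 cm:
- #1+#3+#4: length 10+2+2=14, value 21+17+13=51
- #1+#2+#3: length 10+4+2=16, value 21+5+17=43
- #1+#2+#4: length 10+4+2=16, value 21+5+13=39
- #1+#3: length 10+2=12, value 21+17=38
- #2+#3+#4: length 4+2+2=8, value 5+17+13=35
Best: 51 score.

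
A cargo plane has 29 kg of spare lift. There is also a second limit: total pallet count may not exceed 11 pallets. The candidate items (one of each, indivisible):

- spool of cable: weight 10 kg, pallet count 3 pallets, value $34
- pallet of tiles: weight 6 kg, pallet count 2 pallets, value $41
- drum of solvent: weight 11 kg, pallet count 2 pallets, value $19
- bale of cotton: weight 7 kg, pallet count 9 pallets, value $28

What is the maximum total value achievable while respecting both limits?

Feasible sets respecting both limits:
- spool of cable+pallet of tiles+drum of solvent: weight 27, pallet count 7, value 94
- spool of cable+pallet of tiles: weight 16, pallet count 5, value 75
- pallet of tiles+bale of cotton: weight 13, pallet count 11, value 69
- pallet of tiles+drum of solvent: weight 17, pallet count 4, value 60
Best: $94.

$94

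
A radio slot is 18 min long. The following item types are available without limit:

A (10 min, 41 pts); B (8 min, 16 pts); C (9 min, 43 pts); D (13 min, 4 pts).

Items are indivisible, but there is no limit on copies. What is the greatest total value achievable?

86 pts

Best value-per-unit is C at 43/9, and filling with it alone uses duration 2×9=18. No mix of the others beats 2×43 = 86.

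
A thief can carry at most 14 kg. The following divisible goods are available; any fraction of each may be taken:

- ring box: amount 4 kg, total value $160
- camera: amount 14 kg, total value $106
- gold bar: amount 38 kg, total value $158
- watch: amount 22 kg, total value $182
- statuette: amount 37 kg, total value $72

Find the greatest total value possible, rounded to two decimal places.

Take in order of value per unit:
- ring box (160/4 per unit): all 4 → value 160, running total 160.00
- watch (182/22 per unit): 10 of 22 → value 10×182/22 = 82.7273, running total 242.73
Total 242.73.

242.73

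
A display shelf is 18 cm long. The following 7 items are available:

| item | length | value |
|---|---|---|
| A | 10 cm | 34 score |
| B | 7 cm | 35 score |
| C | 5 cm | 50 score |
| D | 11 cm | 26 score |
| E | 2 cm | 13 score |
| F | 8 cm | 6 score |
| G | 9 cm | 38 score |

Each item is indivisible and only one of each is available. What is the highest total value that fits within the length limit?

Check high-value combinations within 18 cm:
- C+E+G: length 5+2+9=16, value 50+13+38=101
- B+C+E: length 7+5+2=14, value 35+50+13=98
- A+C+E: length 10+5+2=17, value 34+50+13=97
Best: 101 score.

101 score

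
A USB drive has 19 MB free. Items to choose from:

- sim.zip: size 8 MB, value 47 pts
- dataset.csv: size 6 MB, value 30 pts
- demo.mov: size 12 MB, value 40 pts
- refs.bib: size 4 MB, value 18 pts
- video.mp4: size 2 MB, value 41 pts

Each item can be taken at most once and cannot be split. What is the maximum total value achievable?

Check high-value combinations within 19 MB:
- sim.zip+dataset.csv+video.mp4: size 8+6+2=16, value 47+30+41=118
- sim.zip+refs.bib+video.mp4: size 8+4+2=14, value 47+18+41=106
- demo.mov+refs.bib+video.mp4: size 12+4+2=18, value 40+18+41=99
- sim.zip+dataset.csv+refs.bib: size 8+6+4=18, value 47+30+18=95
Best: 118 pts.

118 pts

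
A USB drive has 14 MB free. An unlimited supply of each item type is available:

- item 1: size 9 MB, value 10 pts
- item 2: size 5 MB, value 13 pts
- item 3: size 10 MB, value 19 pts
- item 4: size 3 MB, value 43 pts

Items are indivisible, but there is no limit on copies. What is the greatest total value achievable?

172 pts

Best value-per-unit is item 4 at 43/3, and filling with it alone uses size 4×3=12. No mix of the others beats 4×43 = 172.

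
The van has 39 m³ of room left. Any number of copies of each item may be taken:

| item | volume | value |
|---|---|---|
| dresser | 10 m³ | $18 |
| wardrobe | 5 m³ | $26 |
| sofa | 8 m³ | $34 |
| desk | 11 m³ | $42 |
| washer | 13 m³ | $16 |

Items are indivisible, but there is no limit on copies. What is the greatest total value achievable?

Best value-per-unit is wardrobe at 26/5; filling with it alone gives 7×26 = 182.
Optimal mix: 6×wardrobe + 1×sofa → volume 38, value 190.

$190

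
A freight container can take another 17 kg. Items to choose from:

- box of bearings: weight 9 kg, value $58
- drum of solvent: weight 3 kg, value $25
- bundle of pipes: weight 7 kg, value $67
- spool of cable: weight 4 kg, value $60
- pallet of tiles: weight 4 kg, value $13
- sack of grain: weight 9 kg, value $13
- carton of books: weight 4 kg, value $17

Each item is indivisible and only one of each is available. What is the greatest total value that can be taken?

Check high-value combinations within 17 kg:
- drum of solvent+bundle of pipes+spool of cable: weight 3+7+4=14, value 25+67+60=152
- bundle of pipes+spool of cable+carton of books: weight 7+4+4=15, value 67+60+17=144
- box of bearings+drum of solvent+spool of cable: weight 9+3+4=16, value 58+25+60=143
Best: $152.

$152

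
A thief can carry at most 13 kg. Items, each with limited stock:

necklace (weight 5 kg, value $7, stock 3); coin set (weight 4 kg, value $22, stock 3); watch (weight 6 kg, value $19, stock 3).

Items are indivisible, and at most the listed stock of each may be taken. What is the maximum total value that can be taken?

Best selections within weight 13 and stock limits:
- 3×coin set: weight 12, value 66
- 1×necklace + 2×coin set: weight 13, value 51
- 2×coin set: weight 8, value 44
- 1×coin set + 1×watch: weight 10, value 41
Best: $66.

$66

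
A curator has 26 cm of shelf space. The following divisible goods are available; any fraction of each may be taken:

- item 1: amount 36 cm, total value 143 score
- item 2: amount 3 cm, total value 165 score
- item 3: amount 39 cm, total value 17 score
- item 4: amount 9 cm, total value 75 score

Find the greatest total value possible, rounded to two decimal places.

Take in order of value per unit:
- item 2 (165/3 per unit): all 3 → value 165, running total 165.00
- item 4 (75/9 per unit): all 9 → value 75, running total 240.00
- item 1 (143/36 per unit): 14 of 36 → value 14×143/36 = 55.6111, running total 295.61
Total 295.61.

295.61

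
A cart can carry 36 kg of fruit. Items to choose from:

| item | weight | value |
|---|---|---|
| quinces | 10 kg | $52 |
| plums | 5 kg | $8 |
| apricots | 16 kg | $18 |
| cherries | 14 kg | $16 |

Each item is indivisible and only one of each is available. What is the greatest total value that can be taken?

Check high-value combinations within 36 kg:
- quinces+plums+apricots: weight 10+5+16=31, value 52+8+18=78
- quinces+plums+cherries: weight 10+5+14=29, value 52+8+16=76
- quinces+apricots: weight 10+16=26, value 52+18=70
Best: $78.

$78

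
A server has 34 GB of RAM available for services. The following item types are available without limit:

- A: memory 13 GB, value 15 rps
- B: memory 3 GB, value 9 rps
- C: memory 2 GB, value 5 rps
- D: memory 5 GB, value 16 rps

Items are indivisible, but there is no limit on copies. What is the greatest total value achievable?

Best value-per-unit is D at 16/5; filling with it alone gives 6×16 = 96.
Optimal mix: 3×B + 5×D → memory 34, value 107.

107 rps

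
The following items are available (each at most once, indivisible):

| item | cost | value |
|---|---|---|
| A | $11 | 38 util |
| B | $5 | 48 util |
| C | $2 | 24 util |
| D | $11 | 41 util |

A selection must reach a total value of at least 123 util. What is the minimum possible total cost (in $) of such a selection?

Subsets with value ≥ 123, sorted by total cost:
- A+B+D: cost 27, value 127
- A+B+C+D: cost 29, value 151
Minimum cost: 27 $.

27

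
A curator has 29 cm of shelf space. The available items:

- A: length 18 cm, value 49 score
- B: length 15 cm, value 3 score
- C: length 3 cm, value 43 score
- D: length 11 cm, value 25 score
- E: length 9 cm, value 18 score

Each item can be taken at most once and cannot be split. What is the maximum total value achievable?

92 score

Check high-value combinations within 29 cm:
- A+C: length 18+3=21, value 49+43=92
- C+D+E: length 3+11+9=23, value 43+25+18=86
- A+D: length 18+11=29, value 49+25=74
- B+C+D: length 15+3+11=29, value 3+43+25=71
Best: 92 score.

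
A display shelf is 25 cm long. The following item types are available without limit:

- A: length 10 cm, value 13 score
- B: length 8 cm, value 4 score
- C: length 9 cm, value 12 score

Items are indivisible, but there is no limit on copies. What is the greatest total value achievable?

26 score

Best value-per-unit is C at 12/9; filling with it alone gives 2×12 = 24.
Optimal mix: 2×A → length 20, value 26.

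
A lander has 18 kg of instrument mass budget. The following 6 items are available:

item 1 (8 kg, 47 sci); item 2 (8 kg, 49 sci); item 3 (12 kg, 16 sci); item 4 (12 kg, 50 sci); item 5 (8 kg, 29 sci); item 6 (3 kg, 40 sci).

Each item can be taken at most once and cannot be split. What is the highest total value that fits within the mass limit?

96 sci

Check high-value combinations within 18 kg:
- item 1+item 2: mass 8+8=16, value 47+49=96
- item 4+item 6: mass 12+3=15, value 50+40=90
- item 2+item 6: mass 8+3=11, value 49+40=89
- item 1+item 6: mass 8+3=11, value 47+40=87
Best: 96 sci.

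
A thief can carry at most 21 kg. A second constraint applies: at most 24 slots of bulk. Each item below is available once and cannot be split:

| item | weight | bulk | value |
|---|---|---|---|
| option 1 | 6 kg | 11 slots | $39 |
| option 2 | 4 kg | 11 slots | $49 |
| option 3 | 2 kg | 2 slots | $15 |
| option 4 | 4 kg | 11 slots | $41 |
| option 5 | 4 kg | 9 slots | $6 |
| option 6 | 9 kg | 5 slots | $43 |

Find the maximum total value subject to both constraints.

Feasible sets respecting both limits:
- option 2+option 3+option 6: weight 15, bulk 18, value 107
- option 2+option 3+option 4: weight 10, bulk 24, value 105
- option 1+option 2+option 3: weight 12, bulk 24, value 103
Best: $107.

$107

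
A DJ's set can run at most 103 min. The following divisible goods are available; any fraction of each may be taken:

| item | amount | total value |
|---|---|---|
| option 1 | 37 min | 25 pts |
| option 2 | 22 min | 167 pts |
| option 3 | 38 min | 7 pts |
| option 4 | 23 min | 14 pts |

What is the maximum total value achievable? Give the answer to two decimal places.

Take in order of value per unit:
- option 2 (167/22 per unit): all 22 → value 167, running total 167.00
- option 1 (25/37 per unit): all 37 → value 25, running total 192.00
- option 4 (14/23 per unit): all 23 → value 14, running total 206.00
- option 3 (7/38 per unit): 21 of 38 → value 21×7/38 = 3.8684, running total 209.87
Total 209.87.

209.87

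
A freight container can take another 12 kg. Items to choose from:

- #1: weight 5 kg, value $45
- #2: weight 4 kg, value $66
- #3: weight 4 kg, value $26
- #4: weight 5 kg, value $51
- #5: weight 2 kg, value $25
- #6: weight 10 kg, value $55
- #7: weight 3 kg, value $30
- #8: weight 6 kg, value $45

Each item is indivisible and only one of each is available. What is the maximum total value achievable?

$147

Check high-value combinations within 12 kg:
- #2+#4+#7: weight 4+5+3=12, value 66+51+30=147
- #2+#4+#5: weight 4+5+2=11, value 66+51+25=142
- #1+#2+#7: weight 5+4+3=12, value 45+66+30=141
Best: $147.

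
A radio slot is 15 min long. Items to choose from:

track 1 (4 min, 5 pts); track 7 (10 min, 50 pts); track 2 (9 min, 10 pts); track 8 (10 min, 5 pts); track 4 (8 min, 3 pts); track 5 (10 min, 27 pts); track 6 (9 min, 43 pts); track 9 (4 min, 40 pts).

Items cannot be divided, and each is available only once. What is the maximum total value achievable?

90 pts

Check high-value combinations within 15 min:
- track 7+track 9: duration 10+4=14, value 50+40=90
- track 6+track 9: duration 9+4=13, value 43+40=83
- track 5+track 9: duration 10+4=14, value 27+40=67
Best: 90 pts.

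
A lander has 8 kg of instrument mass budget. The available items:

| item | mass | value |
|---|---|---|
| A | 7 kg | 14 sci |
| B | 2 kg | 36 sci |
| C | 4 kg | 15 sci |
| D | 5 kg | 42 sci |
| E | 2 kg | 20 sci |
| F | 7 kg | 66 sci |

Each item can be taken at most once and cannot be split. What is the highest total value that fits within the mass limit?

Check high-value combinations within 8 kg:
- B+D: mass 2+5=7, value 36+42=78
- B+C+E: mass 2+4+2=8, value 36+15+20=71
- F: mass 7, value 66
- D+E: mass 5+2=7, value 42+20=62
- B+E: mass 2+2=4, value 36+20=56
Best: 78 sci.

78 sci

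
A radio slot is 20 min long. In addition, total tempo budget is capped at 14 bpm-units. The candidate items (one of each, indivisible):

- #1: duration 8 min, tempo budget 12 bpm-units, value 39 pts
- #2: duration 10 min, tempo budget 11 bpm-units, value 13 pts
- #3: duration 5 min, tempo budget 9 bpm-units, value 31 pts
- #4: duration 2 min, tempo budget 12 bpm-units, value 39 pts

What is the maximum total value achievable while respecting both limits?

39 pts

Feasible sets respecting both limits:
- #1: duration 8, tempo budget 12, value 39
- #4: duration 2, tempo budget 12, value 39
- #3: duration 5, tempo budget 9, value 31
- #2: duration 10, tempo budget 11, value 13
Best: 39 pts.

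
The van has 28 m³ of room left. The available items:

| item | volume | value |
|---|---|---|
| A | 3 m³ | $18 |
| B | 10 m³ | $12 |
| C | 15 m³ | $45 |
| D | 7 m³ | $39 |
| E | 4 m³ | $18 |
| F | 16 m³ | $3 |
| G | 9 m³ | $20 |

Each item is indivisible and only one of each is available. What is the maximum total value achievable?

$102

Check high-value combinations within 28 m³:
- A+C+D: volume 3+15+7=25, value 18+45+39=102
- C+D+E: volume 15+7+4=26, value 45+39+18=102
- A+D+E+G: volume 3+7+4+9=23, value 18+39+18+20=95
Best: $102.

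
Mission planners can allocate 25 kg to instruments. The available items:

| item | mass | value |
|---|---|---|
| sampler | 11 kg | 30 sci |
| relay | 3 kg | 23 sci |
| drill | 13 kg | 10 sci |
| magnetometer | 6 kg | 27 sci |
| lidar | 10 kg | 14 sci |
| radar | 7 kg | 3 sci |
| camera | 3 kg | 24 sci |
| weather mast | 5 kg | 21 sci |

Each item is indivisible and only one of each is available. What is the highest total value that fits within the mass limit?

104 sci

Check high-value combinations within 25 kg:
- sampler+relay+magnetometer+camera: mass 11+3+6+3=23, value 30+23+27+24=104
- sampler+magnetometer+camera+weather mast: mass 11+6+3+5=25, value 30+27+24+21=102
- sampler+relay+magnetometer+weather mast: mass 11+3+6+5=25, value 30+23+27+21=101
Best: 104 sci.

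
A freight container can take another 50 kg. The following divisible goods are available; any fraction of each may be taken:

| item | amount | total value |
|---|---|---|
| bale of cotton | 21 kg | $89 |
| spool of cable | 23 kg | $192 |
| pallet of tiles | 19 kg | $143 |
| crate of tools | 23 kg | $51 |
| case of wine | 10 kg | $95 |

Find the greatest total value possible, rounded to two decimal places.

414.95

Take in order of value per unit:
- case of wine (95/10 per unit): all 10 → value 95, running total 95.00
- spool of cable (192/23 per unit): all 23 → value 192, running total 287.00
- pallet of tiles (143/19 per unit): 17 of 19 → value 17×143/19 = 127.9474, running total 414.95
Total 414.95.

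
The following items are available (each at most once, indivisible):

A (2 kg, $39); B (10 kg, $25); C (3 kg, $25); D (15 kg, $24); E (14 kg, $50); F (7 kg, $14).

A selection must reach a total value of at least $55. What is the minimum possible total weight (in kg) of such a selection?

Subsets with value ≥ 55, sorted by total weight:
- A+C: weight 5, value 64
- A+C+F: weight 12, value 78
- A+B: weight 12, value 64
Minimum weight: 5 kg.

5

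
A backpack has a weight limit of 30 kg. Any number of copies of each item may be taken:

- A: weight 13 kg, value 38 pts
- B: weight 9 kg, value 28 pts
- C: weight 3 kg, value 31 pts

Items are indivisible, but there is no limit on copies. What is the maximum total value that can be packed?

310 pts

Best value-per-unit is C at 31/3, and filling with it alone uses weight 10×3=30. No mix of the others beats 10×31 = 310.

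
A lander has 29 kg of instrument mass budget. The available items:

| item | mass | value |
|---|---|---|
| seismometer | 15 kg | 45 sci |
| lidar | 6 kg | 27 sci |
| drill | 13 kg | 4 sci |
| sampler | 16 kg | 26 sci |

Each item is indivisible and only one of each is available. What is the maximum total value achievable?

72 sci

Check high-value combinations within 29 kg:
- seismometer+lidar: mass 15+6=21, value 45+27=72
- lidar+sampler: mass 6+16=22, value 27+26=53
- seismometer+drill: mass 15+13=28, value 45+4=49
Best: 72 sci.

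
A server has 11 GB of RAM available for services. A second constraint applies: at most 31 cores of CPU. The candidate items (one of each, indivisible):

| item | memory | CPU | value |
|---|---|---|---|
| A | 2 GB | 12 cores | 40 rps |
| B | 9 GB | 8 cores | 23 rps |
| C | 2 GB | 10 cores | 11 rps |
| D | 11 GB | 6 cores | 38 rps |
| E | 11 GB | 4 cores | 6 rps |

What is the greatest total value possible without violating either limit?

63 rps

Feasible sets respecting both limits:
- A+B: memory 11, CPU 20, value 63
- A+C: memory 4, CPU 22, value 51
- A: memory 2, CPU 12, value 40
Best: 63 rps.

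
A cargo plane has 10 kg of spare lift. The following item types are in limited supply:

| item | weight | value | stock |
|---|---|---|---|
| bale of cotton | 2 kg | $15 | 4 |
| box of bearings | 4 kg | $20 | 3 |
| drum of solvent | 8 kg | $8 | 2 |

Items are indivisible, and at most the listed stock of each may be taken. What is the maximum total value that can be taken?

$65

Best selections within weight 10 and stock limits:
- 3×bale of cotton + 1×box of bearings: weight 10, value 65
- 4×bale of cotton: weight 8, value 60
- 1×bale of cotton + 2×box of bearings: weight 10, value 55
Best: $65.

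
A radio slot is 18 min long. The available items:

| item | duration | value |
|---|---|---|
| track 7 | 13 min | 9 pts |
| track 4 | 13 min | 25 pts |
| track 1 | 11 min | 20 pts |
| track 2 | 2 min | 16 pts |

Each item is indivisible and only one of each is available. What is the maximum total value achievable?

41 pts

This is a 0/1 knapsack; check combinations near the capacity.
- track 4+track 2: duration 13+2=15, value 25+16=41
- track 1+track 2: duration 11+2=13, value 20+16=36
- track 4: duration 13, value 25
- track 7+track 2: duration 13+2=15, value 9+16=25
Best: 41 pts.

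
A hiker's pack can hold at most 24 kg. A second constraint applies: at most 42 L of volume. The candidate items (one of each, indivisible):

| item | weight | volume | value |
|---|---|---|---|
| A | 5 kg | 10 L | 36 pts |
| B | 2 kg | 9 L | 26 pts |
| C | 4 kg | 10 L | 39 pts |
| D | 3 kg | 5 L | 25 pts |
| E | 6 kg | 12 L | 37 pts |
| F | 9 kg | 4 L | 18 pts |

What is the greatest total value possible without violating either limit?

Feasible sets respecting both limits:
- B+C+D+E+F: weight 24, volume 40, value 145
- A+B+C+D+F: weight 23, volume 38, value 144
- A+B+C+E: weight 17, volume 41, value 138
- A+C+D+E: weight 18, volume 37, value 137
Best: 145 pts.

145 pts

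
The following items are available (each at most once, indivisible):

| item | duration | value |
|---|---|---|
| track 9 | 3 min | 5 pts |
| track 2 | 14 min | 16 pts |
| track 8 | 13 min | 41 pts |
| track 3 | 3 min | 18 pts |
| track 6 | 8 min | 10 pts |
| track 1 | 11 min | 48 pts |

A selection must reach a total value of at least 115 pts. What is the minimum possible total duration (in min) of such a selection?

35

Subsets with value ≥ 115, sorted by total duration:
- track 8+track 3+track 6+track 1: duration 35, value 117
- track 9+track 8+track 3+track 6+track 1: duration 38, value 122
- track 2+track 8+track 3+track 1: duration 41, value 123
Minimum duration: 35 min.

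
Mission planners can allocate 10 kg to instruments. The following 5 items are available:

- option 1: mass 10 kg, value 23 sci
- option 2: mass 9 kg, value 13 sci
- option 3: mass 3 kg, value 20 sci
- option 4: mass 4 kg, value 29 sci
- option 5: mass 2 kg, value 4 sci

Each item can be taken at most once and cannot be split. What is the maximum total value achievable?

53 sci

This is a 0/1 knapsack; check combinations near the capacity.
- option 3+option 4+option 5: mass 3+4+2=9, value 20+29+4=53
- option 3+option 4: mass 3+4=7, value 20+29=49
- option 4+option 5: mass 4+2=6, value 29+4=33
Best: 53 sci.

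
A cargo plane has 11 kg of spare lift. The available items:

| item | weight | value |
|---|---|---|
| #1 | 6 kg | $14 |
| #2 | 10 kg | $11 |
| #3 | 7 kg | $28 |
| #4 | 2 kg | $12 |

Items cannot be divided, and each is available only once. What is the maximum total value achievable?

Check high-value combinations within 11 kg:
- #3+#4: weight 7+2=9, value 28+12=40
- #3: weight 7, value 28
- #1+#4: weight 6+2=8, value 14+12=26
- #1: weight 6, value 14
Best: $40.

$40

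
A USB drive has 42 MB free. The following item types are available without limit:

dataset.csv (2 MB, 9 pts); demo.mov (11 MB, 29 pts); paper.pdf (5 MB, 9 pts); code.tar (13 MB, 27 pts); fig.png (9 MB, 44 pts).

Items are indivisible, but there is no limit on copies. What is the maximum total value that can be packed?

203 pts

Best value-per-unit is fig.png at 44/9; filling with it alone gives 4×44 = 176.
Optimal mix: 3×dataset.csv + 4×fig.png → size 42, value 203.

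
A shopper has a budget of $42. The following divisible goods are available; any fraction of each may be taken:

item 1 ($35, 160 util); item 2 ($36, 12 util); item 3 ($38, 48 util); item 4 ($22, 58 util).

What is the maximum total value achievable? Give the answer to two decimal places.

178.45

Take in order of value per unit:
- item 1 (160/35 per unit): all 35 → value 160, running total 160.00
- item 4 (58/22 per unit): 7 of 22 → value 7×58/22 = 18.4545, running total 178.45
Total 178.45.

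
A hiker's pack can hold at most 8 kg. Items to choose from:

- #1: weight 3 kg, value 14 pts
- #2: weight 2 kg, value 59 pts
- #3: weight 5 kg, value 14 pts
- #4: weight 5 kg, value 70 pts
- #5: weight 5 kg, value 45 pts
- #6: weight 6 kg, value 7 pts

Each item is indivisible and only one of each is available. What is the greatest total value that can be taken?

Check high-value combinations within 8 kg:
- #2+#4: weight 2+5=7, value 59+70=129
- #2+#5: weight 2+5=7, value 59+45=104
- #1+#4: weight 3+5=8, value 14+70=84
- #1+#2: weight 3+2=5, value 14+59=73
- #2+#3: weight 2+5=7, value 59+14=73
Best: 129 pts.

129 pts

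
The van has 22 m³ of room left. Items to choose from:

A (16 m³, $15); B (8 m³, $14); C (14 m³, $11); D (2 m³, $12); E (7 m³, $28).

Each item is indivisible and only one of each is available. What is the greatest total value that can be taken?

$54

This is a 0/1 knapsack; check combinations near the capacity.
- B+D+E: volume 8+2+7=17, value 14+12+28=54
- B+E: volume 8+7=15, value 14+28=42
- D+E: volume 2+7=9, value 12+28=40
- C+E: volume 14+7=21, value 11+28=39
Best: $54.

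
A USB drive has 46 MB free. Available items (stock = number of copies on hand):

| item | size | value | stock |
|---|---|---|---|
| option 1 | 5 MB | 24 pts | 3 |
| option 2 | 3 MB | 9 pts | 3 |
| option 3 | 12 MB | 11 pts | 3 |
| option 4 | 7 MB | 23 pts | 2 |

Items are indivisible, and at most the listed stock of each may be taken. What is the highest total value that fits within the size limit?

Best selections within size 46 and stock limits:
- 3×option 1 + 3×option 2 + 2×option 4: size 38, value 145
- 3×option 1 + 1×option 2 + 1×option 3 + 2×option 4: size 44, value 138
Best: 145 pts.

145 pts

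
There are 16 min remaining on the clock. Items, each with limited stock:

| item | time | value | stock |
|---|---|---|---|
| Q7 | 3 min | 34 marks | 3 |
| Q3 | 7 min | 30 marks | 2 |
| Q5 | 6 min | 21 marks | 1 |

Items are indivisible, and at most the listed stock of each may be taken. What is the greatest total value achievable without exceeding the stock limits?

Top feasible selections:
- 3×Q7 + 1×Q3: time 16, value 132
- 3×Q7 + 1×Q5: time 15, value 123
- 3×Q7: time 9, value 102
- 2×Q7 + 1×Q3: time 13, value 98
Best: 132 marks.

132 marks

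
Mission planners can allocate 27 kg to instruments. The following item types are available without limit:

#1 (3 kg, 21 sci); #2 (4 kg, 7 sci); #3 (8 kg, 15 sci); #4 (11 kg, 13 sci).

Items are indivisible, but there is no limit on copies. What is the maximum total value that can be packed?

189 sci

Best value-per-unit is #1 at 21/3, and filling with it alone uses mass 9×3=27. No mix of the others beats 9×21 = 189.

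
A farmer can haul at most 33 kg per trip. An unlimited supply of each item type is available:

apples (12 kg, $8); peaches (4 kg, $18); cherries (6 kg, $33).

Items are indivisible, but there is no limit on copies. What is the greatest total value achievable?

$168

Best value-per-unit is cherries at 33/6; filling with it alone gives 5×33 = 165.
Optimal mix: 2×peaches + 4×cherries → weight 32, value 168.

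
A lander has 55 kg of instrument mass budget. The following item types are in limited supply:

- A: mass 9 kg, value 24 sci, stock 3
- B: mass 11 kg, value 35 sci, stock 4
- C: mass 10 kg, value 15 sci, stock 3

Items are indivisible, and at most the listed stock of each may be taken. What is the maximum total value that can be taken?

164 sci

Best selections within mass 55 and stock limits:
- 1×A + 4×B: mass 53, value 164
- 4×B + 1×C: mass 54, value 155
- 2×A + 3×B: mass 51, value 153
- 1×A + 3×B + 1×C: mass 52, value 144
Best: 164 sci.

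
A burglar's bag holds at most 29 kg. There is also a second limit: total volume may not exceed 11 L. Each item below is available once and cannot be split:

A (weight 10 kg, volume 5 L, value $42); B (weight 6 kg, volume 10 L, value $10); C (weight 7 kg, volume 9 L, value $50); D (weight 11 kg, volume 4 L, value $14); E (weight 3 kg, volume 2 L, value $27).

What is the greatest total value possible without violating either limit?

Feasible sets respecting both limits:
- A+D+E: weight 24, volume 11, value 83
- C+E: weight 10, volume 11, value 77
- A+E: weight 13, volume 7, value 69
Best: $83.

$83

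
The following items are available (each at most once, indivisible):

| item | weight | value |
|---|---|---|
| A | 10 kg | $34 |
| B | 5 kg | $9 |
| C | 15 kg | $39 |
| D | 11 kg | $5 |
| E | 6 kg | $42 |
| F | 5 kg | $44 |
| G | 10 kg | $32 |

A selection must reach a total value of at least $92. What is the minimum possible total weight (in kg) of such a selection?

16

Subsets with value ≥ 92, sorted by total weight:
- B+E+F: weight 16, value 95
- A+E+F: weight 21, value 120
- E+F+G: weight 21, value 118
- A+F+G: weight 25, value 110
Minimum weight: 16 kg.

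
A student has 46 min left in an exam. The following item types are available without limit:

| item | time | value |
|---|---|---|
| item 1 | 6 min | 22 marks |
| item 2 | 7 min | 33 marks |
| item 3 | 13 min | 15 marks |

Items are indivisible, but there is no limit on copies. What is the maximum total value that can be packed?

198 marks

Best value-per-unit is item 2 at 33/7; filling with it alone gives 6×33 = 198.
Optimal mix: 3×item 1 + 4×item 2 → time 46, value 198.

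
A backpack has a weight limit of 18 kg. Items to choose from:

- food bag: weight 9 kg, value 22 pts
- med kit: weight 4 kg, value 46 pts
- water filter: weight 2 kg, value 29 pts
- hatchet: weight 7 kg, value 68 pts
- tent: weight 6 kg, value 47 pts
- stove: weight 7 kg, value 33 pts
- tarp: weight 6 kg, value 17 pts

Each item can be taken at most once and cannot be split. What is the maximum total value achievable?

161 pts

Check high-value combinations within 18 kg:
- med kit+hatchet+tent: weight 4+7+6=17, value 46+68+47=161
- med kit+hatchet+stove: weight 4+7+7=18, value 46+68+33=147
- water filter+hatchet+tent: weight 2+7+6=15, value 29+68+47=144
- med kit+water filter+hatchet: weight 4+2+7=13, value 46+29+68=143
- med kit+water filter+tent+tarp: weight 4+2+6+6=18, value 46+29+47+17=139
Best: 161 pts.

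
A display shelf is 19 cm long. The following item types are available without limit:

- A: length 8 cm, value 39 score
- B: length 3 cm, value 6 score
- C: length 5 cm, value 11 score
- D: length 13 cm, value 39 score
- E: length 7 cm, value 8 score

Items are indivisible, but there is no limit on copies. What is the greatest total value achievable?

84 score

Best value-per-unit is A at 39/8; filling with it alone gives 2×39 = 78.
Optimal mix: 2×A + 1×B → length 19, value 84.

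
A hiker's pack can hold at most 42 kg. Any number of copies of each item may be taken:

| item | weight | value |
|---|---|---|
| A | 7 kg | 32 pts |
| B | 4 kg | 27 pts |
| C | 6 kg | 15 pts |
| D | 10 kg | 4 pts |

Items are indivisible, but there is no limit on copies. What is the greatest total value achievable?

270 pts

Best value-per-unit is B at 27/4, and filling with it alone uses weight 10×4=40. No mix of the others beats 10×27 = 270.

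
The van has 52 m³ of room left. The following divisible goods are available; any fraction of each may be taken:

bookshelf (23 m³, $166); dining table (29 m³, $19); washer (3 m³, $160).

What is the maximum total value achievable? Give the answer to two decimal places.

Take in order of value per unit:
- washer (160/3 per unit): all 3 → value 160, running total 160.00
- bookshelf (166/23 per unit): all 23 → value 166, running total 326.00
- dining table (19/29 per unit): 26 of 29 → value 26×19/29 = 17.0345, running total 343.03
Total 343.03.

343.03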